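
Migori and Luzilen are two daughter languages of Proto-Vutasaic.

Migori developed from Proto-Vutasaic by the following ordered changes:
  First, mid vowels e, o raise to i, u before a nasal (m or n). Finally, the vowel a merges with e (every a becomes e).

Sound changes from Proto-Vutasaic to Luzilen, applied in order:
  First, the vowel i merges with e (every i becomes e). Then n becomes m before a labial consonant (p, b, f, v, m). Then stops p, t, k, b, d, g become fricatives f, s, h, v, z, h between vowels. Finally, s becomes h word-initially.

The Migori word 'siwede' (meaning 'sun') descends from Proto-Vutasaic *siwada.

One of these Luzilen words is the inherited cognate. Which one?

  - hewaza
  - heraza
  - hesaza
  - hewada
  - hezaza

Luzilen: start from *siwada.
  rule 1 (vowel merger): siwada → sewada
  rule 2: no change — sewada
  rule 3 (intervocalic lenition): sewada → sewaza
  rule 4 (debuccalisation): sewaza → hewaza
  ⇒ Luzilen hewaza
Among the options, 'hewaza' alone shows every Luzilen change applied in order.

hewaza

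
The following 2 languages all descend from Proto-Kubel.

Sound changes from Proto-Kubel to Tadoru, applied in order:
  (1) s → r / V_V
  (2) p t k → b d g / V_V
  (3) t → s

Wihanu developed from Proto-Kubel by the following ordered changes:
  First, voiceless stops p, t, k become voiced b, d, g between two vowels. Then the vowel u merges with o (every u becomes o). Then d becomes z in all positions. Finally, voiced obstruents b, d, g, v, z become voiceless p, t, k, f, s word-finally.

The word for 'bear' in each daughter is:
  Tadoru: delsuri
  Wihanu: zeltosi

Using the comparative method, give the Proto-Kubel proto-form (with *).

Position 6: Tadoru has r, Wihanu has s. Taking the neighbouring segments as reconstructed: Tadoru r could go back to *s or *r; Wihanu s can only go back to *s — the one source consistent with every daughter is *s.
Position 1: Tadoru has d, Wihanu has z. Taking the neighbouring segments as reconstructed: Tadoru d can only go back to *d; Wihanu z could go back to *d or *z — the one source consistent with every daughter is *d.
Verify the candidate proto-form against each daughter:
Tadoru: *deltusi > delturi > delsuri  (by rhotacism, unconditioned shift)
Wihanu: *deltusi
  deltusi (rule 1 does not apply)
  deltusi → deltosi   [vowel merger]
  deltosi → zeltosi   [unconditioned shift]
  zeltosi (rule 4 does not apply)
  giving Wihanu zeltosi.
Only *deltusi yields all of Tadoru delsuri, Wihanu zeltosi.

*deltusi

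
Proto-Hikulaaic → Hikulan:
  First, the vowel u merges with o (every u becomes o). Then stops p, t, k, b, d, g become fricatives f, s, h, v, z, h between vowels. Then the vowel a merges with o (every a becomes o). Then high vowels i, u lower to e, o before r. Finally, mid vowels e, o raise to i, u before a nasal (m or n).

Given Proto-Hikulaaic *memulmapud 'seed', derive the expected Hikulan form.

mimolmofod

Hikulan: *memulmapud > memolmapod > memolmafod > memolmofod > mimolmofod  (by vowel merger, intervocalic lenition, vowel merger, pre-nasal raising)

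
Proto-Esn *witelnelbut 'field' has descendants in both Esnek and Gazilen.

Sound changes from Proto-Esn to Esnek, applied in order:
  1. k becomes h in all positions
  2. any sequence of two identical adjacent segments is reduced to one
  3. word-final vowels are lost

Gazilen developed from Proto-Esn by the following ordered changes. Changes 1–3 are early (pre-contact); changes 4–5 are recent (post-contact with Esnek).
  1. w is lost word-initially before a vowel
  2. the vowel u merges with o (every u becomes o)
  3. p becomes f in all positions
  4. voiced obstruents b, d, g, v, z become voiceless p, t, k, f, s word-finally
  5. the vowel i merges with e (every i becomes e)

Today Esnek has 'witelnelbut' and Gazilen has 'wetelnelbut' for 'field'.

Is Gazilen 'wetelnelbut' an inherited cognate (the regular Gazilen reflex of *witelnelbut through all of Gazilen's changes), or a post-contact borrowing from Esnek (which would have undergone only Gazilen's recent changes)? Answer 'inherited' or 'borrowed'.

If inherited, *witelnelbut would pass through all of Gazilen's changes:
Gazilen: *witelnelbut > itelnelbut > itelnelbot > etelnelbot  (by glide loss, vowel merger, vowel merger)
If borrowed from Esnek 'witelnelbut' after the early changes, it would undergo only the recent ones:
  rule 4 (final devoicing): no change (witelnelbut)
  rule 5 (vowel merger): witelnelbut → wetelnelbut
  ⇒ as a loan: wetelnelbut
Gazilen 'wetelnelbut' matches the loan outcome 'wetelnelbut', not the inherited 'etelnelbot' — it skipped the early Gazilen changes, so it was borrowed from Esnek.

borrowed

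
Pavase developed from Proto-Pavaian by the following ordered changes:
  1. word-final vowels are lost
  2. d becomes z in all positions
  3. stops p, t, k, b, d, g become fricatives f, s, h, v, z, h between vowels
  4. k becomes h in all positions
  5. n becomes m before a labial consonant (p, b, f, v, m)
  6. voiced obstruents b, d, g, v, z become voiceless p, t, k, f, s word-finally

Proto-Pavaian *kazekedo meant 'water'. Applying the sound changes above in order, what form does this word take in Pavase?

Pavase: *kazekedo
  kazekedo → kazeked   [apocope]
  kazeked → kazekez   [unconditioned shift]
  kazekez → kazehez   [intervocalic lenition]
  kazehez → hazehez   [unconditioned shift]
  hazehez (rule 5 does not apply)
  hazehez → hazehes   [final devoicing]
  giving Pavase hazehes.

hazehes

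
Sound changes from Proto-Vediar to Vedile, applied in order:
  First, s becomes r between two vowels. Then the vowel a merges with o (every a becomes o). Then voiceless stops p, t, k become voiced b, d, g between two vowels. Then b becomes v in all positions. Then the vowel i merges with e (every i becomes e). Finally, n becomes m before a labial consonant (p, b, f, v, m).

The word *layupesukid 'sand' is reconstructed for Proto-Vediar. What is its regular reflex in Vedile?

Vedile: *layupesukid > layuperukid > loyuperukid > loyuberugid > loyuverugid > loyuveruged  (by rhotacism, vowel merger, intervocalic voicing, unconditioned shift, vowel merger)

loyuveruged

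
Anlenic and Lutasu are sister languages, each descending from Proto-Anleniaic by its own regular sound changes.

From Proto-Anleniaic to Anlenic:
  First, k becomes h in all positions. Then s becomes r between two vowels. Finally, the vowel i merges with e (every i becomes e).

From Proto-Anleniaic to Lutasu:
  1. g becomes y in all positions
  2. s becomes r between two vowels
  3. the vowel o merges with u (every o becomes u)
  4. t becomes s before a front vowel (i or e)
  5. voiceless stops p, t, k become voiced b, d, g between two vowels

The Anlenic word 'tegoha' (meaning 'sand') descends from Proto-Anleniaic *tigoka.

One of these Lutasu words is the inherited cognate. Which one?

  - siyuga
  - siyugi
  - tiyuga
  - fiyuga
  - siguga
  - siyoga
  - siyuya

Lutasu: *tigoka > tiyoka > tiyuka > siyuka > siyuga  (by unconditioned shift, vowel merger, palatalisation, intervocalic voicing)
The other candidates each miss or misapply at least one Lutasu change.

siyuga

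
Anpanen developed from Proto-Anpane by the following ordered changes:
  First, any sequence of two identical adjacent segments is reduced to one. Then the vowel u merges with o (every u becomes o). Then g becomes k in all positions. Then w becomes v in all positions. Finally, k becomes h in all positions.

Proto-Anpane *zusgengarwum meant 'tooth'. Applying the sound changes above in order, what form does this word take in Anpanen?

zoshenharvom

Anpanen: *zusgengarwum > zosgengarwom > zoskenkarwom > zoskenkarvom > zoshenharvom  (by vowel merger, unconditioned shift, unconditioned shift, unconditioned shift)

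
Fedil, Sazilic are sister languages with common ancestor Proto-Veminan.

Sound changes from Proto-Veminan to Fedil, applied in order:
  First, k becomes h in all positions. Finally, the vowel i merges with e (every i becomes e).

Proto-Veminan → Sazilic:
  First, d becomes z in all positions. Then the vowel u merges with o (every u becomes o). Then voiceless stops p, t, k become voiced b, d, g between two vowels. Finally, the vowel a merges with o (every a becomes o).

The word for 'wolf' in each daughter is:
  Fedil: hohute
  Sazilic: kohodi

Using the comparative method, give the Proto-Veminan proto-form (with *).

*kohuti

Position 4: Fedil has u, Sazilic has o. Fedil preserves u here (none of its changes turn any other segment into u), so the proto-segment is *u.
Position 5: Fedil has t, Sazilic has d. Fedil preserves t here (none of its changes turn any other segment into t), so the proto-segment is *t.
Continuing position by position gives *kohuti; check it forward:
Fedil: *kohuti > hohuti > hohute  (by unconditioned shift, vowel merger)
Sazilic: *kohuti
  kohuti (rule 1 does not apply)
  kohuti → kohoti   [vowel merger]
  kohoti → kohodi   [intervocalic voicing]
  kohodi (rule 4 does not apply)
  giving Sazilic kohodi.
Only *kohuti yields all of Fedil hohute, Sazilic kohodi.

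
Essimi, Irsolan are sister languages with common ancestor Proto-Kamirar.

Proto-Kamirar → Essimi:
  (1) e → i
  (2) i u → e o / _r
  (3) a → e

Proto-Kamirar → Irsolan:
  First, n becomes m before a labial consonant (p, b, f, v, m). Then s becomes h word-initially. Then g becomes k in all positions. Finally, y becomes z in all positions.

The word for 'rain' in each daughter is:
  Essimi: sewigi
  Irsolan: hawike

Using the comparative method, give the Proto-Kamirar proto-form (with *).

Position 1: Essimi has s, Irsolan has h. Essimi preserves s here (none of its changes turn any other segment into s), so the proto-segment is *s.
Position 5: Essimi has g, Irsolan has k. Essimi preserves g here (none of its changes turn any other segment into g), so the proto-segment is *g.
Position 6: Essimi has i, Irsolan has e. Irsolan preserves e here (none of its changes turn any other segment into e), so the proto-segment is *e.
Continuing position by position gives *sawige; check it forward:
Essimi: start from *sawige.
  rule 1 (vowel merger): sawige → sawigi
  rule 2: no change — sawigi
  rule 3 (vowel merger): sawigi → sewigi
  ⇒ Essimi sewigi
Irsolan: *sawige > hawige > hawike  (by debuccalisation, unconditioned shift)
Only *sawige yields all of Essimi sewigi, Irsolan hawike.

*sawige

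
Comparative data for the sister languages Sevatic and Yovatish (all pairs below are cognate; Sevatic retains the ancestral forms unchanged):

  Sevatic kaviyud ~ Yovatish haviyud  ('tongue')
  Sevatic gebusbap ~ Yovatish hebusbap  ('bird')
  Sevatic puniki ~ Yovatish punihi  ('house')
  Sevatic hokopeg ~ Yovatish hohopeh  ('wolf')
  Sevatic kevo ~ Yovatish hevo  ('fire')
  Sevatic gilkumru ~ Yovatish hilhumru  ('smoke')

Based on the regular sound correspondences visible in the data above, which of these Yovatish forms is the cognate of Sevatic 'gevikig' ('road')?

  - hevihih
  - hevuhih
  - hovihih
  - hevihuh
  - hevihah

hevihih

gebusbap ~ hebusbap — Sevatic g corresponds to Yovatish h word-initially before a front vowel.
puniki ~ punihi — Sevatic k corresponds to Yovatish h between vowels (before a front vowel).
hokopeg ~ hohopeh — Sevatic g corresponds to Yovatish h word-finally.
Applying these to Sevatic 'gevikig':
  gevikig → hevikig   (g→h word-initially before a front vowel)
  hevikig → hevihig   (k→h between vowels (before a front vowel))
  hevihig → hevihih   (g→h word-finally)
So the Yovatish cognate is 'hevihih'.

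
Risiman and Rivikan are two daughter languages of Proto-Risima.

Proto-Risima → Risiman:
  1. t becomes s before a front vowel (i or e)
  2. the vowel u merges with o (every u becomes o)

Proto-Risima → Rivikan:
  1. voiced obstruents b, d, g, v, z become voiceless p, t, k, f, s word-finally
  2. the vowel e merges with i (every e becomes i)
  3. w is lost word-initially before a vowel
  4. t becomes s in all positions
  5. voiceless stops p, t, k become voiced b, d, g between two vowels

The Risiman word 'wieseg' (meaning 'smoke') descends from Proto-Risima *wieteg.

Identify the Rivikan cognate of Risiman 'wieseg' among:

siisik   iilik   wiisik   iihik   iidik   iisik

Rivikan: start from *wieteg.
  rule 1 (final devoicing): wieteg → wietek
  rule 2 (vowel merger): wietek → wiitik
  rule 3 (glide loss): wiitik → iitik
  rule 4 (unconditioned shift): iitik → iisik
  rule 5: no change — iisik
  ⇒ Rivikan iisik
Among the options, 'iisik' alone shows every Rivikan change applied in order.

iisik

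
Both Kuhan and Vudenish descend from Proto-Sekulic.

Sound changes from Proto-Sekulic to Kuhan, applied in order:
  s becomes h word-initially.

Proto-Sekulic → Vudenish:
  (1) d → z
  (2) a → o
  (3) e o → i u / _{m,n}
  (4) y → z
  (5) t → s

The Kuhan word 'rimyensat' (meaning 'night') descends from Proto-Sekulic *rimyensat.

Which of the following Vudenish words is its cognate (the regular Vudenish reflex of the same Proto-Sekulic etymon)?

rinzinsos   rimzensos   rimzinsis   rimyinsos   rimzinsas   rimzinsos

rimzinsos

Vudenish: *rimyensat
  rimyensat (rule 1 does not apply)
  rimyensat → rimyensot   [vowel merger]
  rimyensot → rimyinsot   [pre-nasal raising]
  rimyinsot → rimzinsot   [unconditioned shift]
  rimzinsot → rimzinsos   [unconditioned shift]
  giving Vudenish rimzinsos.
The other candidates each miss or misapply at least one Vudenish change.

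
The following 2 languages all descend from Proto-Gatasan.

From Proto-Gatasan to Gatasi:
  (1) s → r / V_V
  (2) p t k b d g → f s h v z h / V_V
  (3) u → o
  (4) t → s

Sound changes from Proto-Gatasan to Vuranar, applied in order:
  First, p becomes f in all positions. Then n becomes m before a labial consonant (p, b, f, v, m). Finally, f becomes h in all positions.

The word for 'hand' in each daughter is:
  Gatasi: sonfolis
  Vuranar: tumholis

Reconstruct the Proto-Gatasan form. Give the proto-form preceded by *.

Position 3: Gatasi has n, Vuranar has m. Gatasi preserves n here (none of its changes turn any other segment into n), so the proto-segment is *n.
Position 1: Gatasi has s, Vuranar has t. Vuranar preserves t here (none of its changes turn any other segment into t), so the proto-segment is *t.
Continuing position by position gives *tunfolis; check it forward:
Gatasi: *tunfolis > tonfolis > sonfolis  (by vowel merger, unconditioned shift)
Vuranar: *tunfolis > tumfolis > tumholis  (by nasal place assimilation, unconditioned shift)
Only *tunfolis yields all of Gatasi sonfolis, Vuranar tumholis.

*tunfolis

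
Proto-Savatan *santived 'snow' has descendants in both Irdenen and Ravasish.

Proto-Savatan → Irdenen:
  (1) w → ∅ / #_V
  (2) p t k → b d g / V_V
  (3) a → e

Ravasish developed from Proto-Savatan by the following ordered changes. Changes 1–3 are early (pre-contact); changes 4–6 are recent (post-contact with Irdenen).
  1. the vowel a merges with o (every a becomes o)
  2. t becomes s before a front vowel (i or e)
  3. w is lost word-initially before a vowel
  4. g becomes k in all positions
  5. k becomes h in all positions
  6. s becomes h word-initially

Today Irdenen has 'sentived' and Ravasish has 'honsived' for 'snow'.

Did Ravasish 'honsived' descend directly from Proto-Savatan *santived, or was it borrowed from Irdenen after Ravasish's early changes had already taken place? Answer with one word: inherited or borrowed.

If inherited, *santived would pass through all of Ravasish's changes:
Ravasish: start from *santived.
  rule 1 (vowel merger): santived → sontived
  rule 2 (palatalisation): sontived → sonsived
  rule 3: no change — sonsived
  rule 4: no change — sonsived
  rule 5: no change — sonsived
  rule 6 (debuccalisation): sonsived → honsived
  ⇒ Ravasish honsived
If borrowed from Irdenen 'sentived' after the early changes, it would undergo only the recent ones:
  rule 4 (unconditioned shift): no change (sentived)
  rule 5 (unconditioned shift): no change (sentived)
  rule 6 (debuccalisation): sentived → hentived
  ⇒ as a loan: hentived
Ravasish 'honsived' matches the inherited outcome exactly, so it is an inherited cognate, not a loan.

inherited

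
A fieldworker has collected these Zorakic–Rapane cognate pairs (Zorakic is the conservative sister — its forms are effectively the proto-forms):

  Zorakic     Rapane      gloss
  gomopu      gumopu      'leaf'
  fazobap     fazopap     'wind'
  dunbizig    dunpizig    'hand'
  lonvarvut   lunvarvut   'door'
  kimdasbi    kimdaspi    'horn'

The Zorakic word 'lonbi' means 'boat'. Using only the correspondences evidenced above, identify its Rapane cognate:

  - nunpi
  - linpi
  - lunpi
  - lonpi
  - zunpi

lunpi

lonvarvut ~ lunvarvut — Zorakic o corresponds to Rapane u after a consonant, before a nasal.
dunbizig ~ dunpizig, kimdasbi ~ kimdaspi — Zorakic b corresponds to Rapane p after a consonant, before a front vowel.
Applying these to Zorakic 'lonbi':
  lonbi → lunbi   (o→u after a consonant, before a nasal)
  lunbi → lunpi   (b→p after a consonant, before a front vowel)
So the Rapane cognate is 'lunpi'.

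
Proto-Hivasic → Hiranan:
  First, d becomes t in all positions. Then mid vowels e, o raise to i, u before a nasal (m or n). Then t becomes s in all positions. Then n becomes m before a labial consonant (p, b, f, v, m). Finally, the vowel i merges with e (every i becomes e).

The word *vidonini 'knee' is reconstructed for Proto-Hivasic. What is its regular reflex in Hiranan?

vesunene

Hiranan: *vidonini > vitonini > vitunini > visunini > vesunene  (by unconditioned shift, pre-nasal raising, unconditioned shift, vowel merger)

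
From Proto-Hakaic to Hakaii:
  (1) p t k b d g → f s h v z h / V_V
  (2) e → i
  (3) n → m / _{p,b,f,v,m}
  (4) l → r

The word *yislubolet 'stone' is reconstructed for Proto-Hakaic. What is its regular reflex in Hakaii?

Hakaii: start from *yislubolet.
  rule 1 (intervocalic lenition): yislubolet → yisluvolet
  rule 2 (vowel merger): yisluvolet → yisluvolit
  rule 3: no change — yisluvolit
  rule 4 (unconditioned shift): yisluvolit → yisruvorit
  ⇒ Hakaii yisruvorit

yisruvorit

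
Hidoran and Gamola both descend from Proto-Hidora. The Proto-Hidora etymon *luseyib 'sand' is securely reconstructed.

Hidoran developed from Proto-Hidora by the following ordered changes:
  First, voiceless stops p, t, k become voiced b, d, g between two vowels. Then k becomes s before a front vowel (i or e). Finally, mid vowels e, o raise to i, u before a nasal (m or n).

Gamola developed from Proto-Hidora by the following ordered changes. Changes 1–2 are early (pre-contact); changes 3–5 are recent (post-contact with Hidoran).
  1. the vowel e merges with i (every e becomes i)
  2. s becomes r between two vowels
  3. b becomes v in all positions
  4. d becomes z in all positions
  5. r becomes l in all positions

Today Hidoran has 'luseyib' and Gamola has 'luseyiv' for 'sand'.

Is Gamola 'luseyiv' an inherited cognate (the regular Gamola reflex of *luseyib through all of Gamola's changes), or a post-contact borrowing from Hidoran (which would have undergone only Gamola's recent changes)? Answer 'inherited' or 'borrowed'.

borrowed

If inherited, *luseyib would pass through all of Gamola's changes:
Gamola: *luseyib > lusiyib > luriyib > luriyiv > luliyiv  (by vowel merger, rhotacism, unconditioned shift, unconditioned shift)
If borrowed from Hidoran 'luseyib' after the early changes, it would undergo only the recent ones:
  rule 3 (unconditioned shift): luseyib → luseyiv
  rule 4 (unconditioned shift): no change (luseyiv)
  rule 5 (unconditioned shift): no change (luseyiv)
  ⇒ as a loan: luseyiv
Gamola 'luseyiv' matches the loan outcome 'luseyiv', not the inherited 'luliyiv' — it skipped the early Gamola changes, so it was borrowed from Hidoran.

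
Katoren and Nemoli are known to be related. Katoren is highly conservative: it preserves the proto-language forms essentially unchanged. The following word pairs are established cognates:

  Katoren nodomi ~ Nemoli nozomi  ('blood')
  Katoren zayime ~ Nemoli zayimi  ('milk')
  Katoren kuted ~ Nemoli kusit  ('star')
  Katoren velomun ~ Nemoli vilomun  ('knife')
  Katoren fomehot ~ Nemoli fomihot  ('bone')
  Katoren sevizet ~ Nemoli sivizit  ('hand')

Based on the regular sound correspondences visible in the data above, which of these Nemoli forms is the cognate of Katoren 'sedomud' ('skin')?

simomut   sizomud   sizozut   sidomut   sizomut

sizomut

kuted ~ kusit, velomun ~ vilomun — Katoren e corresponds to Nemoli i after a consonant, before a consonant other than r, m, n, p, b, f, v.
nodomi ~ nozomi — Katoren d corresponds to Nemoli z between vowels (before a back vowel).
kuted ~ kusit — Katoren d corresponds to Nemoli t word-finally.
Applying these to Katoren 'sedomud':
  sedomud → sidomud   (e→i after a consonant, before a consonant other than r, m, n, p, b, f, v)
  sidomud → sizomud   (d→z between vowels (before a back vowel))
  sizomud → sizomut   (d→t word-finally)
So the Nemoli cognate is 'sizomut'.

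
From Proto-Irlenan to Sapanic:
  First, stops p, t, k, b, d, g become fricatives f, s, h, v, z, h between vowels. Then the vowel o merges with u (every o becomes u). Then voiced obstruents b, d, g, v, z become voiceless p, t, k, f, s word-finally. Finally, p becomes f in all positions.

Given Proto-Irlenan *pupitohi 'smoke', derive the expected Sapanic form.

fufisuhi

Sapanic: start from *pupitohi.
  rule 1 (intervocalic lenition): pupitohi → pufisohi
  rule 2 (vowel merger): pufisohi → pufisuhi
  rule 3: no change — pufisuhi
  rule 4 (unconditioned shift): pufisuhi → fufisuhi
  ⇒ Sapanic fufisuhi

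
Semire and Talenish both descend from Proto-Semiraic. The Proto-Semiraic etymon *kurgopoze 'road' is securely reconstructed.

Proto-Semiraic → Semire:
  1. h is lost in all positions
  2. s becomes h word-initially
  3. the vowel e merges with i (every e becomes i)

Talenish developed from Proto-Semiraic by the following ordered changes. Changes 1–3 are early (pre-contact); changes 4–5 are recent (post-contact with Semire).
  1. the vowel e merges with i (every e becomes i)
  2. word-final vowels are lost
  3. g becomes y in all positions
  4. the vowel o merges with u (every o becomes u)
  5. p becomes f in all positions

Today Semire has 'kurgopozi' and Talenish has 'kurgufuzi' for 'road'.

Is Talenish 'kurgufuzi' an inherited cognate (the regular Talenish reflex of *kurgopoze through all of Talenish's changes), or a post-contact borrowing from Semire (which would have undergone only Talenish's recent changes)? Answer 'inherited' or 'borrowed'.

If inherited, *kurgopoze would pass through all of Talenish's changes:
Talenish: *kurgopoze
  kurgopoze → kurgopozi   [vowel merger]
  kurgopozi → kurgopoz   [apocope]
  kurgopoz → kuryopoz   [unconditioned shift]
  kuryopoz → kuryupuz   [vowel merger]
  kuryupuz → kuryufuz   [unconditioned shift]
  giving Talenish kuryufuz.
If borrowed from Semire 'kurgopozi' after the early changes, it would undergo only the recent ones:
  rule 4 (vowel merger): kurgopozi → kurgupuzi
  rule 5 (unconditioned shift): kurgupuzi → kurgufuzi
  ⇒ as a loan: kurgufuzi
Talenish 'kurgufuzi' matches the loan outcome 'kurgufuzi', not the inherited 'kuryufuz' — it skipped the early Talenish changes, so it was borrowed from Semire.

borrowed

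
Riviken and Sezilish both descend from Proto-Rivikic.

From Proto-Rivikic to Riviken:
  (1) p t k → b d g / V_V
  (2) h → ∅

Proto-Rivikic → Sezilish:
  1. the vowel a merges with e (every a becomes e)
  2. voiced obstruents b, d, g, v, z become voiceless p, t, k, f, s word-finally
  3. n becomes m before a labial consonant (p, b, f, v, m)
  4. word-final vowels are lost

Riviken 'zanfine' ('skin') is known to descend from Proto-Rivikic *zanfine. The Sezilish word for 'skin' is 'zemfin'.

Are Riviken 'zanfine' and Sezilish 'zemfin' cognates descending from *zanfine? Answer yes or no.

Derive the expected Sezilish reflex of *zanfine:
Sezilish: *zanfine > zenfine > zemfine > zemfin  (by vowel merger, nasal place assimilation, apocope)
Sezilish 'zemfin' matches the regular reflex exactly, so the pair is cognate.

yes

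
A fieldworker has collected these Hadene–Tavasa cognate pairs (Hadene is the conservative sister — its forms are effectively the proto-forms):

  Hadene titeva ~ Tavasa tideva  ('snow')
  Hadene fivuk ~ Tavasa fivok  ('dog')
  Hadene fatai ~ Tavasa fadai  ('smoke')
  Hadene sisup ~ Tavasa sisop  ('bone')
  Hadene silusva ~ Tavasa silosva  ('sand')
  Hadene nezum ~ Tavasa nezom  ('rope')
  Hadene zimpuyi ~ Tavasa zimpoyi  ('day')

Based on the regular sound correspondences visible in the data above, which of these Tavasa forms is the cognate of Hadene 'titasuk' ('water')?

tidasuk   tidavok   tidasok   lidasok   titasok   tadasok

tidasok

fatai ~ fadai — Hadene t corresponds to Tavasa d between vowels (before a back vowel).
fivuk ~ fivok, silusva ~ silosva — Hadene u corresponds to Tavasa o after a consonant, before a consonant other than r, m, n, p, b, f, v.
Applying these to Hadene 'titasuk':
  titasuk → tidasuk   (t→d between vowels (before a back vowel))
  tidasuk → tidasok   (u→o after a consonant, before a consonant other than r, m, n, p, b, f, v)
So the Tavasa cognate is 'tidasok'.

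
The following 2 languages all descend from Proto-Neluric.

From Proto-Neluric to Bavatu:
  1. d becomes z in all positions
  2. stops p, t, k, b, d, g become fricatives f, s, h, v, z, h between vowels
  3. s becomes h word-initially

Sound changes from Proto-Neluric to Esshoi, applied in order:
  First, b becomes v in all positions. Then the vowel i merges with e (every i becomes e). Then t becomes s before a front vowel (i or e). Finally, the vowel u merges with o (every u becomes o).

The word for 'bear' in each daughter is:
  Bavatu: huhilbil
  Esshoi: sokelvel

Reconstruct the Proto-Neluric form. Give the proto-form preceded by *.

Position 2: Bavatu has u, Esshoi has o. Bavatu preserves u here (none of its changes turn any other segment into u), so the proto-segment is *u.
Position 3: Bavatu has h, Esshoi has k. Esshoi preserves k here (none of its changes turn any other segment into k), so the proto-segment is *k.
Continuing position by position gives *sukilbil; check it forward:
Bavatu: start from *sukilbil.
  rule 1: no change — sukilbil
  rule 2 (intervocalic lenition): sukilbil → suhilbil
  rule 3 (debuccalisation): suhilbil → huhilbil
  ⇒ Bavatu huhilbil
Esshoi: *sukilbil
  sukilbil → sukilvil   [unconditioned shift]
  sukilvil → sukelvel   [vowel merger]
  sukelvel (rule 3 does not apply)
  sukelvel → sokelvel   [vowel merger]
  giving Esshoi sokelvel.
Only *sukilbil yields all of Bavatu huhilbil, Esshoi sokelvel.

*sukilbil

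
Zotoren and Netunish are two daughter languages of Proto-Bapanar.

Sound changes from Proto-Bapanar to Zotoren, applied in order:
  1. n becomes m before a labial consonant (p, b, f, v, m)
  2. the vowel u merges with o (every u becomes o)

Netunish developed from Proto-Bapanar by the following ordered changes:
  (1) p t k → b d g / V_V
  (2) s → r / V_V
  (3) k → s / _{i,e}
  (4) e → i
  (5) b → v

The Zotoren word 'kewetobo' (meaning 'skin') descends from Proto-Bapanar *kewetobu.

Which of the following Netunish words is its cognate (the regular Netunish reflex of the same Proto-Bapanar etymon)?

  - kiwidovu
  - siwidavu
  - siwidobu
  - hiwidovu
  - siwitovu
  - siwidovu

siwidovu

Netunish: *kewetobu
  kewetobu → kewedobu   [intervocalic voicing]
  kewedobu (rule 2 does not apply)
  kewedobu → sewedobu   [palatalisation]
  sewedobu → siwidobu   [vowel merger]
  siwidobu → siwidovu   [unconditioned shift]
  giving Netunish siwidovu.
Among the options, 'siwidovu' alone shows every Netunish change applied in order.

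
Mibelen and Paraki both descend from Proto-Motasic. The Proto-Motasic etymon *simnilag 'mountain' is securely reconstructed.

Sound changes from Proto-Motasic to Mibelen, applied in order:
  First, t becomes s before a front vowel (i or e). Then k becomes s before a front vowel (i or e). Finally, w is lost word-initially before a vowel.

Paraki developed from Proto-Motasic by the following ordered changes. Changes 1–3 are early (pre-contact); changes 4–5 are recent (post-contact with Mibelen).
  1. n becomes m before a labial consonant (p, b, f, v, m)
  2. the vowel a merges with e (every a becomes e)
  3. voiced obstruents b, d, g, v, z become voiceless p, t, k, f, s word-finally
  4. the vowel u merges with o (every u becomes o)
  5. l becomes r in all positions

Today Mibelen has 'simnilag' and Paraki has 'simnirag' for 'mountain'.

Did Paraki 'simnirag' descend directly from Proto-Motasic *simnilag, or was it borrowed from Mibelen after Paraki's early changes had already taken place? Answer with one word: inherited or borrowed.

borrowed

If inherited, *simnilag would pass through all of Paraki's changes:
Paraki: *simnilag > simnileg > simnilek > simnirek  (by vowel merger, final devoicing, unconditioned shift)
If borrowed from Mibelen 'simnilag' after the early changes, it would undergo only the recent ones:
  rule 4 (vowel merger): no change (simnilag)
  rule 5 (unconditioned shift): simnilag → simnirag
  ⇒ as a loan: simnirag
Paraki 'simnirag' matches the loan outcome 'simnirag', not the inherited 'simnirek' — it skipped the early Paraki changes, so it was borrowed from Mibelen.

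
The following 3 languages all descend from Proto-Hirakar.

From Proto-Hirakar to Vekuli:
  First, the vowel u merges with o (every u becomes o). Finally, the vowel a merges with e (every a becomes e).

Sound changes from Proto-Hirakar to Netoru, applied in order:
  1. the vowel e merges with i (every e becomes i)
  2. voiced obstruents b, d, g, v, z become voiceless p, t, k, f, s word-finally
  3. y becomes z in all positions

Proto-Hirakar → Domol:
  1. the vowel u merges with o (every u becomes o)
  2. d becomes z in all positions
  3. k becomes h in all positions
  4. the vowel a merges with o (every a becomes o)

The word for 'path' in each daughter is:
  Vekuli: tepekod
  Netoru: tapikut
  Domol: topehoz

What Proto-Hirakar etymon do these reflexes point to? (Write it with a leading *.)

*tapekud

Position 5: Vekuli has k, Netoru has k, Domol has h. Vekuli preserves k here (none of its changes turn any other segment into k), so the proto-segment is *k.
Position 4: Vekuli has e, Netoru has i, Domol has e. Domol preserves e here (none of its changes turn any other segment into e), so the proto-segment is *e.
Position 2: Vekuli has e, Netoru has a, Domol has o. Netoru preserves a here (none of its changes turn any other segment into a), so the proto-segment is *a.
Continuing position by position gives *tapekud; check it forward:
Vekuli: *tapekud
  tapekud → tapekod   [vowel merger]
  tapekod → tepekod   [vowel merger]
  giving Vekuli tepekod.
Netoru: start from *tapekud.
  rule 1 (vowel merger): tapekud → tapikud
  rule 2 (final devoicing): tapikud → tapikut
  rule 3: no change — tapikut
  ⇒ Netoru tapikut
Domol: *tapekud
  tapekud → tapekod   [vowel merger]
  tapekod → tapekoz   [unconditioned shift]
  tapekoz → tapehoz   [unconditioned shift]
  tapehoz → topehoz   [vowel merger]
  giving Domol topehoz.
No other proto-form is consistent with every reflex, so the reconstruction is *tapekud.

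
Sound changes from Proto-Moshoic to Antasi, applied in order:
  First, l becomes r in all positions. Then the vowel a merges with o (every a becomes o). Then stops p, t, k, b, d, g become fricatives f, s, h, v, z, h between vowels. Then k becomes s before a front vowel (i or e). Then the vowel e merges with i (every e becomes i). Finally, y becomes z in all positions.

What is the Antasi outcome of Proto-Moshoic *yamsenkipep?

zomsinsifip

Antasi: *yamsenkipep > yomsenkipep > yomsenkifep > yomsensifep > yomsinsifip > zomsinsifip  (by vowel merger, intervocalic lenition, palatalisation, vowel merger, unconditioned shift)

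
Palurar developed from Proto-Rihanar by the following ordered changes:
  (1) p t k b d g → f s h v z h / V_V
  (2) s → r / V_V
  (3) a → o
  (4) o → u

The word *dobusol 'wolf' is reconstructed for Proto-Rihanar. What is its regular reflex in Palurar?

Palurar: *dobusol > dovusol > dovurol > duvurul  (by intervocalic lenition, rhotacism, vowel merger)

duvurul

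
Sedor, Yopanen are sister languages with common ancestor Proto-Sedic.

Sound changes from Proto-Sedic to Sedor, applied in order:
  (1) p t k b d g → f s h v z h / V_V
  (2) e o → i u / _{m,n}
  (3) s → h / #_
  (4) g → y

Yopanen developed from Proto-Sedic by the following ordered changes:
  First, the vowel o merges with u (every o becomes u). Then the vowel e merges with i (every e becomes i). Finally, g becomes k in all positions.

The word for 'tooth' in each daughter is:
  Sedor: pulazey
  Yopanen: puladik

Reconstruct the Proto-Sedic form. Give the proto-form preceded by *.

*puladeg

Position 5: Sedor has z, Yopanen has d. Yopanen preserves d here (none of its changes turn any other segment into d), so the proto-segment is *d.
Position 7: Sedor has y, Yopanen has k. Taking the neighbouring segments as reconstructed: Sedor y could go back to *g or *y; Yopanen k could go back to *k or *g — the one source consistent with every daughter is *g.
Continuing position by position gives *puladeg; check it forward:
Sedor: *puladeg
  puladeg → pulazeg   [intervocalic lenition]
  pulazeg (rule 2 does not apply)
  pulazeg (rule 3 does not apply)
  pulazeg → pulazey   [unconditioned shift]
  giving Sedor pulazey.
Yopanen: *puladeg
  puladeg (rule 1 does not apply)
  puladeg → puladig   [vowel merger]
  puladig → puladik   [unconditioned shift]
  giving Yopanen puladik.
*puladeg is the unique common source.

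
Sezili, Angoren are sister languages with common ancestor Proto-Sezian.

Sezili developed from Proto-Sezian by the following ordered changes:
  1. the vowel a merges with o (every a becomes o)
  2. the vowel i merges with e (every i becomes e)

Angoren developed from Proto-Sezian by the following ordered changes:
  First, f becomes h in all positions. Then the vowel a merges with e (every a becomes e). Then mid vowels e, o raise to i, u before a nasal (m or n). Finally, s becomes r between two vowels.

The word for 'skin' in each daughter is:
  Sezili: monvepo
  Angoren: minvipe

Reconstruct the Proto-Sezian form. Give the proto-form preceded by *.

Position 7: Sezili has o, Angoren has e. Taking the neighbouring segments as reconstructed: Sezili o could go back to *a or *o; Angoren e could go back to *a or *e — the one source consistent with every daughter is *a.
Position 2: Sezili has o, Angoren has i. Taking the neighbouring segments as reconstructed: Sezili o could go back to *a or *o; Angoren i could go back to *a or *e or *i — the one source consistent with every daughter is *a.
Position 5: Sezili has e, Angoren has i. Taking the neighbouring segments as reconstructed: Sezili e could go back to *e or *i; Angoren i can only go back to *i — the one source consistent with every daughter is *i.
Continuing position by position gives *manvipa; check it forward:
Sezili: *manvipa > monvipo > monvepo  (by vowel merger, vowel merger)
Angoren: *manvipa
  manvipa (rule 1 does not apply)
  manvipa → menvipe   [vowel merger]
  menvipe → minvipe   [pre-nasal raising]
  minvipe (rule 4 does not apply)
  giving Angoren minvipe.
No other proto-form is consistent with every reflex, so the reconstruction is *manvipa.

*manvipa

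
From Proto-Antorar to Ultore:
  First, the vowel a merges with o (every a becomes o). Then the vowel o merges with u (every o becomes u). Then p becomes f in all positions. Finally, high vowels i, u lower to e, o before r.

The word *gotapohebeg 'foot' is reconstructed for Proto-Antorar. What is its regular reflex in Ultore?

Ultore: *gotapohebeg > gotopohebeg > gutupuhebeg > gutufuhebeg  (by vowel merger, vowel merger, unconditioned shift)

gutufuhebeg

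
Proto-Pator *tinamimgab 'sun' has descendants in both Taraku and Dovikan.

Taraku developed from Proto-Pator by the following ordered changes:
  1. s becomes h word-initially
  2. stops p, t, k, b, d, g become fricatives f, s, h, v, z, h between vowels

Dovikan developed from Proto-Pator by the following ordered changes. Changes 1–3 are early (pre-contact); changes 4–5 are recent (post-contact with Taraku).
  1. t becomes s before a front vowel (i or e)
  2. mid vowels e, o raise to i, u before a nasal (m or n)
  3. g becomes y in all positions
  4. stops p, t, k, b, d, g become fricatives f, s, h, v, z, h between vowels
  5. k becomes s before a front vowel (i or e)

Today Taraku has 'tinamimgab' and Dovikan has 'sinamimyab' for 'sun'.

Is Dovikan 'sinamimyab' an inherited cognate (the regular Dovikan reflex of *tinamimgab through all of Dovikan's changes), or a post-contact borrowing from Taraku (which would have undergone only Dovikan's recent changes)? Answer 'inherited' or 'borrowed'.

If inherited, *tinamimgab would pass through all of Dovikan's changes:
Dovikan: start from *tinamimgab.
  rule 1 (palatalisation): tinamimgab → sinamimgab
  rule 2: no change — sinamimgab
  rule 3 (unconditioned shift): sinamimgab → sinamimyab
  rule 4: no change — sinamimyab
  rule 5: no change — sinamimyab
  ⇒ Dovikan sinamimyab
If borrowed from Taraku 'tinamimgab' after the early changes, it would undergo only the recent ones:
  rule 4 (intervocalic lenition): no change (tinamimgab)
  rule 5 (palatalisation): no change (tinamimgab)
  ⇒ as a loan: tinamimgab
Dovikan 'sinamimyab' matches the inherited outcome exactly, so it is an inherited cognate, not a loan.

inherited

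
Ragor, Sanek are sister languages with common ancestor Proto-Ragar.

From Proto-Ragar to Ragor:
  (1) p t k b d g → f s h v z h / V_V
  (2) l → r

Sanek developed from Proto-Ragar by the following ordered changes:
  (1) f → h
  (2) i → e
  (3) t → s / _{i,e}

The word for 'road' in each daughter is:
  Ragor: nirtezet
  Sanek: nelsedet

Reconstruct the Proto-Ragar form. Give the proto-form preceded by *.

*niltedet

Position 4: Ragor has t, Sanek has s. Ragor preserves t here (none of its changes turn any other segment into t), so the proto-segment is *t.
Position 3: Ragor has r, Sanek has l. Sanek preserves l here (none of its changes turn any other segment into l), so the proto-segment is *l.
Position 6: Ragor has z, Sanek has d. Sanek preserves d here (none of its changes turn any other segment into d), so the proto-segment is *d.
Continuing position by position gives *niltedet; check it forward:
Ragor: start from *niltedet.
  rule 1 (intervocalic lenition): niltedet → niltezet
  rule 2 (unconditioned shift): niltezet → nirtezet
  ⇒ Ragor nirtezet
Sanek: *niltedet > neltedet > nelsedet  (by vowel merger, palatalisation)
No other proto-form is consistent with every reflex, so the reconstruction is *niltedet.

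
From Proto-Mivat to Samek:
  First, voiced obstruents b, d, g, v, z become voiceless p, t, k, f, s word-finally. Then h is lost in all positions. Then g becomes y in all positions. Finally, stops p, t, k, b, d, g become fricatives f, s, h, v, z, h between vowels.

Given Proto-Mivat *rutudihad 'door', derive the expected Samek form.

rusuziat

Samek: *rutudihad
  rutudihad → rutudihat   [final devoicing]
  rutudihat → rutudiat   [h-loss]
  rutudiat (rule 3 does not apply)
  rutudiat → rusuziat   [intervocalic lenition]
  giving Samek rusuziat.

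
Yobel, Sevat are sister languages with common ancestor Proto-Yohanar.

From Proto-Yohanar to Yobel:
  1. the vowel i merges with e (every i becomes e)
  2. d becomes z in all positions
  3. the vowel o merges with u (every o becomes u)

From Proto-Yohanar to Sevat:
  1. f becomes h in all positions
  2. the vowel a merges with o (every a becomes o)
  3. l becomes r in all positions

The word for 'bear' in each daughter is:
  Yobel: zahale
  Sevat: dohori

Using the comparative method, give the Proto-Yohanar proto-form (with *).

*dahali

Position 5: Yobel has l, Sevat has r. Yobel preserves l here (none of its changes turn any other segment into l), so the proto-segment is *l.
Position 4: Yobel has a, Sevat has o. Yobel preserves a here (none of its changes turn any other segment into a), so the proto-segment is *a.
Verify the candidate proto-form against each daughter:
Yobel: *dahali > dahale > zahale  (by vowel merger, unconditioned shift)
Sevat: *dahali
  dahali (rule 1 does not apply)
  dahali → doholi   [vowel merger]
  doholi → dohori   [unconditioned shift]
  giving Sevat dohori.
No other proto-form is consistent with every reflex, so the reconstruction is *dahali.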